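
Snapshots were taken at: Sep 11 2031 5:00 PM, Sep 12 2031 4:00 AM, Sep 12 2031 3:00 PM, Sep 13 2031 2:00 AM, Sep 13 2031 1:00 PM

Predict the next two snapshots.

The interval is a steady 11 hours (11, 11, 11, 11).
Sep 13 2031 1:00 PM + 11 h = Sep 14 2031 12:00 AM.
Sep 14 2031 12:00 AM + 11 h = Sep 14 2031 11:00 AM.

Sep 14 2031 12:00 AM, Sep 14 2031 11:00 AM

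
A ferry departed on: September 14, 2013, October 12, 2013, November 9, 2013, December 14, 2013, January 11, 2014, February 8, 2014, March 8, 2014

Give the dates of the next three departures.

These are Saturdays at 28- or 35-day spacing (28, 28, 35, 28, 28, 28).
The pattern: 2nd Saturday of the month.
2nd Saturday of April 2014: April 12, 2014.
May 2014 — 2nd Saturday is May 10, 2014.
June 2014 — 2nd Saturday is June 14, 2014.

April 12, 2014; May 10, 2014; June 14, 2014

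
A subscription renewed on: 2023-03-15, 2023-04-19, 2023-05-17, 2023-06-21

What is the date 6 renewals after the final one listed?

Gaps: 35, 28, 35 days — a mix of 28 and 35. Every date is a Wednesday.
Each is the 3rd Wednesday of its month.
July 2023 — 3rd Wednesday is 2023-07-19.
August 2023 — 3rd Wednesday is 2023-08-16.
September 2023 — 3rd Wednesday is 2023-09-20.
3rd Wednesday of October 2023: 2023-10-18.
3rd Wednesday of November 2023: 2023-11-15.
December 2023 — 3rd Wednesday is 2023-12-20.

2023-12-20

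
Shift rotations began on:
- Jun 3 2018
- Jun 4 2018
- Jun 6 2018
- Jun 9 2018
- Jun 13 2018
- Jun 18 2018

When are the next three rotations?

Jun 24 2018, Jul 1 2018, Jul 9 2018

Gaps: 1, 2, 3, 4, 5 days — each gap is 1 larger than the previous one.
Next gap: 6 days. Jun 18 2018 + 6 days = Jun 24 2018.
Next gap: 7 days. Jun 24 2018 + 7 days = Jul 1 2018.
Next gap: 8 days. Jul 1 2018 + 8 days = Jul 9 2018.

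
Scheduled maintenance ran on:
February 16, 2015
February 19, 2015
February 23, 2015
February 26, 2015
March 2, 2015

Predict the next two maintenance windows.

Gaps: 3, 4, 3, 4 days — not constant, but cyclic with period 2.
The events fall on every Monday and Thursday.
The following Thursday is March 5, 2015.
Next Monday: March 9, 2015.

March 5, 2015; March 9, 2015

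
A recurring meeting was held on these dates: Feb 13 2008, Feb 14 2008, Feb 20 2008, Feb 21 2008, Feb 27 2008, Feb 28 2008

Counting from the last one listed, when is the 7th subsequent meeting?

Mar 26 2008

The gap pattern 1, 6, 1, 6, 1 repeats every 2 events.
These are the Wednesdays and Thursdays of each week.
Next Wednesday: Mar 5 2008.
The following Thursday is Mar 6 2008.
Next Wednesday: Mar 12 2008.
Next Thursday: Mar 13 2008.
Next Wednesday: Mar 19 2008.
The following Thursday is Mar 20 2008.
Next Wednesday: Mar 26 2008.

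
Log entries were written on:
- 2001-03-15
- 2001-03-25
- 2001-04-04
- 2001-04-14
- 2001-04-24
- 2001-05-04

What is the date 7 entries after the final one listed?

2001-07-13

The spacing is 10, 10, 10, 10, 10 days — always 10 days.
2001-05-04 + 10 days = 2001-05-14.
2001-05-14 + 10 days = 2001-05-24.
2001-05-24 + 10 days = 2001-06-03.
2001-06-03 + 10 days = 2001-06-13.
2001-06-13 + 10 days = 2001-06-23.
2001-06-23 + 10 days = 2001-07-03.
2001-07-03 + 10 days = 2001-07-13.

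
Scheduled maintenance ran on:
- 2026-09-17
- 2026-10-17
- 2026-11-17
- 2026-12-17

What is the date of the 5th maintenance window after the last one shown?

2027-05-17

The day-of-month is always 17 (30, 31, 30 days between events).
So this recurs on the 17th of each month.
Next: January 2027 → 2027-01-17.
February 2027: 2027-02-17.
March 2027: 2027-03-17.
April 2027: 2027-04-17.
May 2027: 2027-05-17.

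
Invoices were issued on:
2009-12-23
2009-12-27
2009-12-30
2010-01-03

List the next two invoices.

Gaps: 4, 3, 4 days — not constant, but cyclic with period 2.
The events fall on every Wednesday and Sunday.
The following Wednesday is 2010-01-06.
Next Sunday: 2010-01-10.

2010-01-06, 2010-01-10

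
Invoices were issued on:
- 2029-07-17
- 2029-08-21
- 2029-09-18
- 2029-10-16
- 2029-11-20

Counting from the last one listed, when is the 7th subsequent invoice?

These are Tuesdays at 28- or 35-day spacing (35, 28, 28, 35).
The pattern: 3rd Tuesday of the month.
December 2029 — 3rd Tuesday is 2029-12-18.
January 2030 — 3rd Tuesday is 2030-01-15.
February 2030 — 3rd Tuesday is 2030-02-19.
3rd Tuesday of March 2030: 2030-03-19.
April 2030 — 3rd Tuesday is 2030-04-16.
May 2030 — 3rd Tuesday is 2030-05-21.
3rd Tuesday of June 2030: 2030-06-18.

2030-06-18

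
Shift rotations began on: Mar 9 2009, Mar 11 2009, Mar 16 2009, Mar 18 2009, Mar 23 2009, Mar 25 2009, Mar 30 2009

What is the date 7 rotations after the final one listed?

Apr 22 2009

Every event lands on a Monday or Wednesday (gaps cycle 2, 5, 2, 5, 2, 5).
So the schedule is: every Monday and Wednesday.
Next Wednesday: Apr 1 2009.
The following Monday is Apr 6 2009.
Next Wednesday: Apr 8 2009.
Next Monday: Apr 13 2009.
The following Wednesday is Apr 15 2009.
Next Monday: Apr 20 2009.
The following Wednesday is Apr 22 2009.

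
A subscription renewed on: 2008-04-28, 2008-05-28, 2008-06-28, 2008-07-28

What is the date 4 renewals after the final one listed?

The day-of-month is always 28 (30, 31, 30 days between events).
So this recurs on the 28th of each month.
Next: August 2008 → 2008-08-28.
Next: September 2008 → 2008-09-28.
October 2008: 2008-10-28.
November 2008: 2008-11-28.

2008-11-28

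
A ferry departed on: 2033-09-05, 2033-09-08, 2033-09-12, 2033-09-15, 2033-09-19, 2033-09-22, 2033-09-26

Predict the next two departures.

2033-09-29, 2033-10-03

Every event lands on a Monday or Thursday (gaps cycle 3, 4, 3, 4, 3, 4).
So the schedule is: every Monday and Thursday.
Next Thursday: 2033-09-29.
The following Monday is 2033-10-03.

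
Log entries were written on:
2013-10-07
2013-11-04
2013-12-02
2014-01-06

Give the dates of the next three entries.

Gaps: 28, 28, 35 days — a mix of 28 and 35. Every date is a Monday.
Each is the 1st Monday of its month.
1st Monday of February 2014: 2014-02-03.
March 2014 — 1st Monday is 2014-03-03.
1st Monday of April 2014: 2014-04-07.

2014-02-03, 2014-03-03, 2014-04-07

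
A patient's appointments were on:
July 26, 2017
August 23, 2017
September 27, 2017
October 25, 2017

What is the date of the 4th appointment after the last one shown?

All dates are Wednesdays, 28, 35, 28 days apart.
Specifically, the 4th Wednesday of each month.
November 2017 — 4th Wednesday is November 22, 2017.
December 2017 — 4th Wednesday is December 27, 2017.
January 2018 — 4th Wednesday is January 24, 2018.
4th Wednesday of February 2018: February 28, 2018.

February 28, 2018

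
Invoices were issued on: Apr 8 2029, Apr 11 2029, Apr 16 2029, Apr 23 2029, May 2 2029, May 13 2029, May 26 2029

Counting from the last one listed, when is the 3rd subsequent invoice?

The spacing grows by 2 each time: 3, 5, 7, 9, 11, 13 days.
Next gap: 15 days. May 26 2029 + 15 days = Jun 10 2029.
Next gap: 17 days. Jun 10 2029 + 17 days = Jun 27 2029.
Next gap: 19 days. Jun 27 2029 + 19 days = Jul 16 2029.

Jul 16 2029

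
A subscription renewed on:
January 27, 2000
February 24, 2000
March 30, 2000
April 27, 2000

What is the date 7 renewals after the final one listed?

These are Thursdays with 28, 35, 28-day gaps.
Each is the final Thursday of its month — March 30, 2000 is past the 28th, so '4th Thursday' doesn't fit.
May 2000 ends with Thursday May 25, 2000.
June 2000 ends with Thursday June 29, 2000.
July 2000 ends with Thursday July 27, 2000.
Last Thursday of August 2000: August 31, 2000.
September 2000 ends with Thursday September 28, 2000.
Last Thursday of October 2000: October 26, 2000.
November 2000 ends with Thursday November 30, 2000.

November 30, 2000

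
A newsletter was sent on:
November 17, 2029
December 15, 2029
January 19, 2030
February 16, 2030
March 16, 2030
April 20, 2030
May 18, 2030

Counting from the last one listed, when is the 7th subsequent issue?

December 21, 2030

These are Saturdays at 28- or 35-day spacing (28, 35, 28, 28, 35, 28).
The pattern: 3rd Saturday of the month.
June 2030 — 3rd Saturday is June 15, 2030.
3rd Saturday of July 2030: July 20, 2030.
3rd Saturday of August 2030: August 17, 2030.
3rd Saturday of September 2030: September 21, 2030.
3rd Saturday of October 2030: October 19, 2030.
3rd Saturday of November 2030: November 16, 2030.
December 2030 — 3rd Saturday is December 21, 2030.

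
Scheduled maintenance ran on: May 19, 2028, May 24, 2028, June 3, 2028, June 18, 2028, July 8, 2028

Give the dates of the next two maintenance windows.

August 2, 2028; September 1, 2028

The spacing grows by 5 each time: 5, 10, 15, 20 days.
Next gap: 25 days. July 8, 2028 + 25 days = August 2, 2028.
Next gap: 30 days. August 2, 2028 + 30 days = September 1, 2028.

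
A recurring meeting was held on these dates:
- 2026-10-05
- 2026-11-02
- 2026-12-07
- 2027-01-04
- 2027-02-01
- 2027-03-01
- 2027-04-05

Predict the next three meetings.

Gaps: 28, 35, 28, 28, 28, 35 days — a mix of 28 and 35. Every date is a Monday.
Each is the 1st Monday of its month.
May 2027 — 1st Monday is 2027-05-03.
June 2027 — 1st Monday is 2027-06-07.
1st Monday of July 2027: 2027-07-05.

2027-05-03, 2027-06-07, 2027-07-05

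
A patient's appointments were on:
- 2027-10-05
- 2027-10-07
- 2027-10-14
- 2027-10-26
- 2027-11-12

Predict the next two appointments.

2027-12-04, 2027-12-31

Intervals are 2, 7, 12, 17 days — an arithmetic progression with common difference 5.
Next gap: 22 days. 2027-11-12 + 22 days = 2027-12-04.
Next gap: 27 days. 2027-12-04 + 27 days = 2027-12-31.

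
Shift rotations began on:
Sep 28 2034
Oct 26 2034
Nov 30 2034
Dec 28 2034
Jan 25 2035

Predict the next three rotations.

Feb 22 2035, Mar 29 2035, Apr 26 2035

All Thursdays; the gaps (28, 35, 28, 28) vary with month length.
This is the last Thursday of each month.
Last Thursday of February 2035: Feb 22 2035.
March 2035 ends with Thursday Mar 29 2035.
Last Thursday of April 2035: Apr 26 2035.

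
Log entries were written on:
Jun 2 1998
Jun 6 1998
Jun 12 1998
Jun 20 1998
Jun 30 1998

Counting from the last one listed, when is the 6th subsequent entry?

Intervals are 4, 6, 8, 10 days — an arithmetic progression with common difference 2.
Next gap: 12 days. Jun 30 1998 + 12 days = Jul 12 1998.
Next gap: 14 days. Jul 12 1998 + 14 days = Jul 26 1998.
Next gap: 16 days. Jul 26 1998 + 16 days = Aug 11 1998.
Next gap: 18 days. Aug 11 1998 + 18 days = Aug 29 1998.
Next gap: 20 days. Aug 29 1998 + 20 days = Sep 18 1998.
Next gap: 22 days. Sep 18 1998 + 22 days = Oct 10 1998.

Oct 10 1998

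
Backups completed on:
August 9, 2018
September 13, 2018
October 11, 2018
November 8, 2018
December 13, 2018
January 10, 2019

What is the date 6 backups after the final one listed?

July 11, 2019

All dates are Thursdays, 35, 28, 28, 35, 28 days apart.
Specifically, the 2nd Thursday of each month.
February 2019 — 2nd Thursday is February 14, 2019.
2nd Thursday of March 2019: March 14, 2019.
2nd Thursday of April 2019: April 11, 2019.
May 2019 — 2nd Thursday is May 9, 2019.
2nd Thursday of June 2019: June 13, 2019.
July 2019 — 2nd Thursday is July 11, 2019.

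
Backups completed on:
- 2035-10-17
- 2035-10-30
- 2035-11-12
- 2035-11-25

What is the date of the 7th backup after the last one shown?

2036-02-24

Every event comes 13 days after the last (13, 13, 13).
2035-11-25 + 13 days = 2035-12-08.
2035-12-08 + 13 days = 2035-12-21.
2035-12-21 + 13 days = 2036-01-03.
2036-01-03 + 13 days = 2036-01-16.
2036-01-16 + 13 days = 2036-01-29.
2036-01-29 + 13 days = 2036-02-11.
2036-02-11 + 13 days = 2036-02-24.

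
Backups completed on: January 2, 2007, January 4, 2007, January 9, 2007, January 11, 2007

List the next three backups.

Every event lands on a Tuesday or Thursday (gaps cycle 2, 5, 2).
So the schedule is: every Tuesday and Thursday.
The following Tuesday is January 16, 2007.
The following Thursday is January 18, 2007.
Next Tuesday: January 23, 2007.

January 16, 2007; January 18, 2007; January 23, 2007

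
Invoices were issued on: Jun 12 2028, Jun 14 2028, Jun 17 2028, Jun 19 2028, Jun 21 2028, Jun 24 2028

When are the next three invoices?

Every event lands on a Monday or Wednesday or Saturday (gaps cycle 2, 3, 2, 2, 3).
So the schedule is: every Monday, Wednesday and Saturday.
The following Monday is Jun 26 2028.
Next Wednesday: Jun 28 2028.
The following Saturday is Jul 1 2028.

Jun 26 2028, Jun 28 2028, Jul 1 2028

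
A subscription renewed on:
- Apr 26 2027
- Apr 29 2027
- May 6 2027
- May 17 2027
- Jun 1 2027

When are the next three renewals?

Intervals are 3, 7, 11, 15 days — an arithmetic progression with common difference 4.
Next gap: 19 days. Jun 1 2027 + 19 days = Jun 20 2027.
Next gap: 23 days. Jun 20 2027 + 23 days = Jul 13 2027.
Next gap: 27 days. Jul 13 2027 + 27 days = Aug 9 2027.

Jun 20 2027, Jul 13 2027, Aug 9 2027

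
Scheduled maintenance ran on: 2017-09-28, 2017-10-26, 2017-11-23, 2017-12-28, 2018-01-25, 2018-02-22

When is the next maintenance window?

Gaps: 28, 28, 35, 28, 28 days — a mix of 28 and 35. Every date is a Thursday.
Each is the 4th Thursday of its month.
4th Thursday of March 2018: 2018-03-22.

2018-03-22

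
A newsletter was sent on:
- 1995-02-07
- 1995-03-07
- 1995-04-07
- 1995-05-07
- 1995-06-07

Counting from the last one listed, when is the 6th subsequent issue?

1995-12-07

Gaps: 28, 31, 30, 31 days — not constant. Every event is on the 7th of the month.
Pattern: the 7th of each month.
Next: July 1995 → 1995-07-07.
Next: August 1995 → 1995-08-07.
Next: September 1995 → 1995-09-07.
October 1995: 1995-10-07.
November 1995: 1995-11-07.
December 1995: 1995-12-07.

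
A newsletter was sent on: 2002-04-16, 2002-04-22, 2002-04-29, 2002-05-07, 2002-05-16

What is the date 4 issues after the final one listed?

Gaps: 6, 7, 8, 9 days — each gap is 1 larger than the previous one.
Next gap: 10 days. 2002-05-16 + 10 days = 2002-05-26.
Next gap: 11 days. 2002-05-26 + 11 days = 2002-06-06.
Next gap: 12 days. 2002-06-06 + 12 days = 2002-06-18.
Next gap: 13 days. 2002-06-18 + 13 days = 2002-07-01.

2002-07-01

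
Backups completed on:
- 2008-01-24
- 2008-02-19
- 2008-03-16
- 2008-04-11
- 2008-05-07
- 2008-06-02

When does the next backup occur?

Every event comes 26 days after the last (26, 26, 26, 26, 26).
2008-06-02 + 26 days = 2008-06-28.

2008-06-28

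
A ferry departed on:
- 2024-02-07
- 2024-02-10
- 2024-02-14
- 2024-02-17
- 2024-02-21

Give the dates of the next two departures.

Gaps: 3, 4, 3, 4 days — not constant, but cyclic with period 2.
The events fall on every Wednesday and Saturday.
The following Saturday is 2024-02-24.
The following Wednesday is 2024-02-28.

2024-02-24, 2024-02-28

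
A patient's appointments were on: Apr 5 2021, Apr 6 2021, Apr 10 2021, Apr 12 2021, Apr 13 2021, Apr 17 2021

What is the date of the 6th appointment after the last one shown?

Every event lands on a Monday or Tuesday or Saturday (gaps cycle 1, 4, 2, 1, 4).
So the schedule is: every Monday, Tuesday and Saturday.
The following Monday is Apr 19 2021.
The following Tuesday is Apr 20 2021.
Next Saturday: Apr 24 2021.
The following Monday is Apr 26 2021.
Next Tuesday: Apr 27 2021.
The following Saturday is May 1 2021.

May 1 2021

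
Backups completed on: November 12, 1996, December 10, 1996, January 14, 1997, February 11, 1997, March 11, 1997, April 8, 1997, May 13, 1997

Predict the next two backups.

June 10, 1997; July 8, 1997

All dates are Tuesdays, 28, 35, 28, 28, 28, 35 days apart.
Specifically, the 2nd Tuesday of each month.
2nd Tuesday of June 1997: June 10, 1997.
July 1997 — 2nd Tuesday is July 8, 1997.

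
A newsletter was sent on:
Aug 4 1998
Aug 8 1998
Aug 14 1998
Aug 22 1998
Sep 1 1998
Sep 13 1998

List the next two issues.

Sep 27 1998, Oct 13 1998

The spacing grows by 2 each time: 4, 6, 8, 10, 12 days.
Next gap: 14 days. Sep 13 1998 + 14 days = Sep 27 1998.
Next gap: 16 days. Sep 27 1998 + 16 days = Oct 13 1998.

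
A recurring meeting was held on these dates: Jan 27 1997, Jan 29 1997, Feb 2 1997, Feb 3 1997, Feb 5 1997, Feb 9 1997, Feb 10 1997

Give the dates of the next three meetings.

Feb 12 1997, Feb 16 1997, Feb 17 1997

Every event lands on a Monday or Wednesday or Sunday (gaps cycle 2, 4, 1, 2, 4, 1).
So the schedule is: every Monday, Wednesday and Sunday.
Next Wednesday: Feb 12 1997.
Next Sunday: Feb 16 1997.
Next Monday: Feb 17 1997.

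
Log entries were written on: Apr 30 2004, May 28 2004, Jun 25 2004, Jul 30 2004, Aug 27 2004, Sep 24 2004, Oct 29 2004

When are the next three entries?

All Fridays; the gaps (28, 28, 35, 28, 28, 35) vary with month length.
This is the last Friday of each month.
Last Friday of November 2004: Nov 26 2004.
December 2004 ends with Friday Dec 31 2004.
January 2005 ends with Friday Jan 28 2005.

Nov 26 2004, Dec 31 2004, Jan 28 2005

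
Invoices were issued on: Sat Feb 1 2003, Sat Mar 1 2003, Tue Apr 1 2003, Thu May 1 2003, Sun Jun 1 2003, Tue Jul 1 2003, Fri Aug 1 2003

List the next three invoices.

Each date is the 1st; the gaps (28, 31, 30, 31, 30, 31) track the month lengths.
The rule is the 1st of each month.
Next: September 2003 → Mon Sep 1 2003.
October 2003: Wed Oct 1 2003.
Next: November 2003 → Sat Nov 1 2003.

Mon Sep 1 2003, Wed Oct 1 2003, Sat Nov 1 2003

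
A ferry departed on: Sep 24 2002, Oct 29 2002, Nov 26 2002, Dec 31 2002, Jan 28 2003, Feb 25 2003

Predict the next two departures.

Every date is a Tuesday; gaps 35, 28, 35, 28, 28 days.
Each is the last Tuesday of its month (at least one falls on the 29th or later, ruling out '4th Tuesday').
March 2003 ends with Tuesday Mar 25 2003.
April 2003 ends with Tuesday Apr 29 2003.

Mar 25 2003, Apr 29 2003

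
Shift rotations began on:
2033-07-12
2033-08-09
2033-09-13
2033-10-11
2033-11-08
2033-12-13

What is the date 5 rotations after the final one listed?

2034-05-09

These are Tuesdays at 28- or 35-day spacing (28, 35, 28, 28, 35).
The pattern: 2nd Tuesday of the month.
2nd Tuesday of January 2034: 2034-01-10.
2nd Tuesday of February 2034: 2034-02-14.
2nd Tuesday of March 2034: 2034-03-14.
2nd Tuesday of April 2034: 2034-04-11.
2nd Tuesday of May 2034: 2034-05-09.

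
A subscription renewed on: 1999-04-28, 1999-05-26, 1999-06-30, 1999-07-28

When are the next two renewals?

1999-08-25, 1999-09-29

All Wednesdays; the gaps (28, 35, 28) vary with month length.
This is the last Wednesday of each month.
Last Wednesday of August 1999: 1999-08-25.
September 1999 ends with Wednesday 1999-09-29.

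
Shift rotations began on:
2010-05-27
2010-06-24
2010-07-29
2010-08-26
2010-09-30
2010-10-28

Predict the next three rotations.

2010-11-25, 2010-12-30, 2011-01-27

Every date is a Thursday; gaps 28, 35, 28, 35, 28 days.
Each is the last Thursday of its month (at least one falls on the 29th or later, ruling out '4th Thursday').
Last Thursday of November 2010: 2010-11-25.
Last Thursday of December 2010: 2010-12-30.
Last Thursday of January 2011: 2011-01-27.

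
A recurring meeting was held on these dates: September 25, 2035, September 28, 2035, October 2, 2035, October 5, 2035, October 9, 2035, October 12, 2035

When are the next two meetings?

October 16, 2035; October 19, 2035

The gap pattern 3, 4, 3, 4, 3 repeats every 2 events.
These are the Tuesdays and Fridays of each week.
The following Tuesday is October 16, 2035.
Next Friday: October 19, 2035.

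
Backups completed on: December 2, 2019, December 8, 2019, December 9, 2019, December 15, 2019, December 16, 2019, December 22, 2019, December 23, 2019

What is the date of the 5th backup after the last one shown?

January 12, 2020

The gap pattern 6, 1, 6, 1, 6, 1 repeats every 2 events.
These are the Mondays and Sundays of each week.
The following Sunday is December 29, 2019.
The following Monday is December 30, 2019.
Next Sunday: January 5, 2020.
The following Monday is January 6, 2020.
Next Sunday: January 12, 2020.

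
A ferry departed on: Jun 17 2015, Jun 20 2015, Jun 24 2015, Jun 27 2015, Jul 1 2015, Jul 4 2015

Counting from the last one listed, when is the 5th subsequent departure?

Jul 22 2015

Gaps: 3, 4, 3, 4, 3 days — not constant, but cyclic with period 2.
The events fall on every Wednesday and Saturday.
Next Wednesday: Jul 8 2015.
The following Saturday is Jul 11 2015.
The following Wednesday is Jul 15 2015.
The following Saturday is Jul 18 2015.
The following Wednesday is Jul 22 2015.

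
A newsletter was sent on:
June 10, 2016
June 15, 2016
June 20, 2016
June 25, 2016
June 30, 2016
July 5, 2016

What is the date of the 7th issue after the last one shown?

August 9, 2016

Every event comes 5 days after the last (5, 5, 5, 5, 5).
July 5, 2016 + 5 days = July 10, 2016.
July 10, 2016 + 5 days = July 15, 2016.
July 15, 2016 + 5 days = July 20, 2016.
July 20, 2016 + 5 days = July 25, 2016.
July 25, 2016 + 5 days = July 30, 2016.
July 30, 2016 + 5 days = August 4, 2016.
August 4, 2016 + 5 days = August 9, 2016.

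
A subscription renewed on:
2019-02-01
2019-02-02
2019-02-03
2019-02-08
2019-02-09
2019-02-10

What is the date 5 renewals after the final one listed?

Every event lands on a Friday or Saturday or Sunday (gaps cycle 1, 1, 5, 1, 1).
So the schedule is: every Friday, Saturday and Sunday.
Next Friday: 2019-02-15.
Next Saturday: 2019-02-16.
The following Sunday is 2019-02-17.
Next Friday: 2019-02-22.
The following Saturday is 2019-02-23.

2019-02-23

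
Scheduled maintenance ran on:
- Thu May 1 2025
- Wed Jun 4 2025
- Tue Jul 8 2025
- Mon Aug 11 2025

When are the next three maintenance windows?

Sun Sep 14 2025, Sat Oct 18 2025, Fri Nov 21 2025

The spacing is 34, 34, 34 days — always 34 days.
Mon Aug 11 2025 + 34 days = Sun Sep 14 2025.
Sun Sep 14 2025 + 34 days = Sat Oct 18 2025.
Sat Oct 18 2025 + 34 days = Fri Nov 21 2025.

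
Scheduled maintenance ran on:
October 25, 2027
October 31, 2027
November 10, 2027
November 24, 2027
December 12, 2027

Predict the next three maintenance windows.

January 3, 2028; January 29, 2028; February 28, 2028

The spacing grows by 4 each time: 6, 10, 14, 18 days.
Next gap: 22 days. December 12, 2027 + 22 days = January 3, 2028.
Next gap: 26 days. January 3, 2028 + 26 days = January 29, 2028.
Next gap: 30 days. January 29, 2028 + 30 days = February 28, 2028.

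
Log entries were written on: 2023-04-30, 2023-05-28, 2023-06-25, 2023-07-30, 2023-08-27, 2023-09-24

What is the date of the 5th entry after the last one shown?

Every date is a Sunday; gaps 28, 28, 35, 28, 28 days.
Each is the last Sunday of its month (at least one falls on the 29th or later, ruling out '4th Sunday').
Last Sunday of October 2023: 2023-10-29.
November 2023 ends with Sunday 2023-11-26.
December 2023 ends with Sunday 2023-12-31.
Last Sunday of January 2024: 2024-01-28.
February 2024 ends with Sunday 2024-02-25.

2024-02-25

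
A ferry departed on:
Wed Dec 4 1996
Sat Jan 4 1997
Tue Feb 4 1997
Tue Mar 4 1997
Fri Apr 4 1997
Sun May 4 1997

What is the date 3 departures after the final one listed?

Mon Aug 4 1997

Each date is the 4th; the gaps (31, 31, 28, 31, 30) track the month lengths.
The rule is the 4th of each month.
Next: June 1997 → Wed Jun 4 1997.
July 1997: Fri Jul 4 1997.
Next: August 1997 → Mon Aug 4 1997.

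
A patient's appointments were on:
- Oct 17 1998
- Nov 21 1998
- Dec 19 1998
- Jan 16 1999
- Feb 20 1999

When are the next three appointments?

All dates are Saturdays, 35, 28, 28, 35 days apart.
Specifically, the 3rd Saturday of each month.
3rd Saturday of March 1999: Mar 20 1999.
3rd Saturday of April 1999: Apr 17 1999.
3rd Saturday of May 1999: May 15 1999.

Mar 20 1999, Apr 17 1999, May 15 1999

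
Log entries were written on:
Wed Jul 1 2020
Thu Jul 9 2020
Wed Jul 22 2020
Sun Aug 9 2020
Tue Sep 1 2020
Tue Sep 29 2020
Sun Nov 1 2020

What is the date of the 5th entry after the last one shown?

Tue Jun 29 2021

The spacing grows by 5 each time: 8, 13, 18, 23, 28, 33 days.
Next gap: 38 days. Sun Nov 1 2020 + 38 days = Wed Dec 9 2020.
Next gap: 43 days. Wed Dec 9 2020 + 43 days = Thu Jan 21 2021.
Next gap: 48 days. Thu Jan 21 2021 + 48 days = Wed Mar 10 2021.
Next gap: 53 days. Wed Mar 10 2021 + 53 days = Sun May 2 2021.
Next gap: 58 days. Sun May 2 2021 + 58 days = Tue Jun 29 2021.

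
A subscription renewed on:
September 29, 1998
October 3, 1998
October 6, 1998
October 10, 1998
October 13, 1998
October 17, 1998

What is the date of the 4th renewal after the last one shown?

October 31, 1998

Gaps: 4, 3, 4, 3, 4 days — not constant, but cyclic with period 2.
The events fall on every Tuesday and Saturday.
Next Tuesday: October 20, 1998.
Next Saturday: October 24, 1998.
Next Tuesday: October 27, 1998.
The following Saturday is October 31, 1998.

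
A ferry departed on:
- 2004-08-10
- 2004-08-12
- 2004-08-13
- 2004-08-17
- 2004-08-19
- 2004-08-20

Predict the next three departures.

2004-08-24, 2004-08-26, 2004-08-27

The gap pattern 2, 1, 4, 2, 1 repeats every 3 events.
These are the Tuesdays, Thursdays and Fridays of each week.
Next Tuesday: 2004-08-24.
Next Thursday: 2004-08-26.
The following Friday is 2004-08-27.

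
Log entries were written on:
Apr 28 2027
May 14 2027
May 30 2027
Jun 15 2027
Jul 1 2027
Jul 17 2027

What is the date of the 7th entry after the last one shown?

Nov 6 2027

Every event comes 16 days after the last (16, 16, 16, 16, 16).
Jul 17 2027 + 16 days = Aug 2 2027.
Aug 2 2027 + 16 days = Aug 18 2027.
Aug 18 2027 + 16 days = Sep 3 2027.
Sep 3 2027 + 16 days = Sep 19 2027.
Sep 19 2027 + 16 days = Oct 5 2027.
Oct 5 2027 + 16 days = Oct 21 2027.
Oct 21 2027 + 16 days = Nov 6 2027.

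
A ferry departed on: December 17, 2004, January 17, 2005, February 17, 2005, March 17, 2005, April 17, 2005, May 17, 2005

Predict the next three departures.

June 17, 2005; July 17, 2005; August 17, 2005

Each date is the 17th; the gaps (31, 31, 28, 31, 30) track the month lengths.
The rule is the 17th of each month.
Next: June 2005 → June 17, 2005.
Next: July 2005 → July 17, 2005.
August 2005: August 17, 2005.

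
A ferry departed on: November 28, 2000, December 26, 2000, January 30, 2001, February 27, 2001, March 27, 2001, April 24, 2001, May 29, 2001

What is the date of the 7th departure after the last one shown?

These are Tuesdays with 28, 35, 28, 28, 28, 35-day gaps.
Each is the final Tuesday of its month — January 30, 2001 is past the 28th, so '4th Tuesday' doesn't fit.
June 2001 ends with Tuesday June 26, 2001.
July 2001 ends with Tuesday July 31, 2001.
August 2001 ends with Tuesday August 28, 2001.
Last Tuesday of September 2001: September 25, 2001.
October 2001 ends with Tuesday October 30, 2001.
November 2001 ends with Tuesday November 27, 2001.
Last Tuesday of December 2001: December 25, 2001.

December 25, 2001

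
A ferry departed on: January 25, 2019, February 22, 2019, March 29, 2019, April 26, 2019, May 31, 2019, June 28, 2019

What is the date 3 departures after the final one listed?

Every date is a Friday; gaps 28, 35, 28, 35, 28 days.
Each is the last Friday of its month (at least one falls on the 29th or later, ruling out '4th Friday').
July 2019 ends with Friday July 26, 2019.
Last Friday of August 2019: August 30, 2019.
September 2019 ends with Friday September 27, 2019.

September 27, 2019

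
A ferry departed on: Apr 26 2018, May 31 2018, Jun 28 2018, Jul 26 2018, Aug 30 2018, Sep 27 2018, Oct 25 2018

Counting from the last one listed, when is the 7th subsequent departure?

Every date is a Thursday; gaps 35, 28, 28, 35, 28, 28 days.
Each is the last Thursday of its month (at least one falls on the 29th or later, ruling out '4th Thursday').
Last Thursday of November 2018: Nov 29 2018.
December 2018 ends with Thursday Dec 27 2018.
Last Thursday of January 2019: Jan 31 2019.
Last Thursday of February 2019: Feb 28 2019.
March 2019 ends with Thursday Mar 28 2019.
Last Thursday of April 2019: Apr 25 2019.
Last Thursday of May 2019: May 30 2019.

May 30 2019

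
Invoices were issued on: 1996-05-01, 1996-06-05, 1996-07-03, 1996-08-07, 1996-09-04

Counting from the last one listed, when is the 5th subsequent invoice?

Gaps: 35, 28, 35, 28 days — a mix of 28 and 35. Every date is a Wednesday.
Each is the 1st Wednesday of its month.
October 1996 — 1st Wednesday is 1996-10-02.
1st Wednesday of November 1996: 1996-11-06.
1st Wednesday of December 1996: 1996-12-04.
January 1997 — 1st Wednesday is 1997-01-01.
1st Wednesday of February 1997: 1997-02-05.

1997-02-05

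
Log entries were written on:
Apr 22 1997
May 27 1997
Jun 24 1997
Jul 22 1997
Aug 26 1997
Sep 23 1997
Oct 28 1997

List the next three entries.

Nov 25 1997, Dec 23 1997, Jan 27 1998

Gaps: 35, 28, 28, 35, 28, 35 days — a mix of 28 and 35. Every date is a Tuesday.
Each is the 4th Tuesday of its month.
4th Tuesday of November 1997: Nov 25 1997.
4th Tuesday of December 1997: Dec 23 1997.
January 1998 — 4th Tuesday is Jan 27 1998.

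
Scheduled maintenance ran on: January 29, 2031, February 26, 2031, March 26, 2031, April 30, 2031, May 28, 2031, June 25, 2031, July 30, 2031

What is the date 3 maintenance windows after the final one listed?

These are Wednesdays with 28, 28, 35, 28, 28, 35-day gaps.
Each is the final Wednesday of its month — January 29, 2031 is past the 28th, so '4th Wednesday' doesn't fit.
Last Wednesday of August 2031: August 27, 2031.
September 2031 ends with Wednesday September 24, 2031.
Last Wednesday of October 2031: October 29, 2031.

October 29, 2031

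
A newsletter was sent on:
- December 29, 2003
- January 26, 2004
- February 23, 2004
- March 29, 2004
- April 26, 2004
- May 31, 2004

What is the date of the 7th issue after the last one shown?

December 27, 2004

All Mondays; the gaps (28, 28, 35, 28, 35) vary with month length.
This is the last Monday of each month.
June 2004 ends with Monday June 28, 2004.
Last Monday of July 2004: July 26, 2004.
August 2004 ends with Monday August 30, 2004.
Last Monday of September 2004: September 27, 2004.
Last Monday of October 2004: October 25, 2004.
Last Monday of November 2004: November 29, 2004.
Last Monday of December 2004: December 27, 2004.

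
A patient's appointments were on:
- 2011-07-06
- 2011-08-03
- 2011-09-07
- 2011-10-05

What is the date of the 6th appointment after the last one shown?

2012-04-04

These are Wednesdays at 28- or 35-day spacing (28, 35, 28).
The pattern: 1st Wednesday of the month.
November 2011 — 1st Wednesday is 2011-11-02.
1st Wednesday of December 2011: 2011-12-07.
1st Wednesday of January 2012: 2012-01-04.
1st Wednesday of February 2012: 2012-02-01.
1st Wednesday of March 2012: 2012-03-07.
April 2012 — 1st Wednesday is 2012-04-04.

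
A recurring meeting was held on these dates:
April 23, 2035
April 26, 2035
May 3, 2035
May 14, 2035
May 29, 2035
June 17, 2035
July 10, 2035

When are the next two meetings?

Intervals are 3, 7, 11, 15, 19, 23 days — an arithmetic progression with common difference 4.
Next gap: 27 days. July 10, 2035 + 27 days = August 6, 2035.
Next gap: 31 days. August 6, 2035 + 31 days = September 6, 2035.

August 6, 2035; September 6, 2035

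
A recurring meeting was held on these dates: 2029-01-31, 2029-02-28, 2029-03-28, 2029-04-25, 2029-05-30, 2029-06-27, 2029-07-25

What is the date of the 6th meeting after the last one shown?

All Wednesdays; the gaps (28, 28, 28, 35, 28, 28) vary with month length.
This is the last Wednesday of each month.
August 2029 ends with Wednesday 2029-08-29.
Last Wednesday of September 2029: 2029-09-26.
Last Wednesday of October 2029: 2029-10-31.
November 2029 ends with Wednesday 2029-11-28.
December 2029 ends with Wednesday 2029-12-26.
January 2030 ends with Wednesday 2030-01-30.

2030-01-30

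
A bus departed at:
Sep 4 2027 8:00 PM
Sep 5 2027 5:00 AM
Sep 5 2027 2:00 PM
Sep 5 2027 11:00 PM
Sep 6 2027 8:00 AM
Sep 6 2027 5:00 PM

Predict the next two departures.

Sep 7 2027 2:00 AM, Sep 7 2027 11:00 AM

The interval is a steady 9 hours (9, 9, 9, 9, 9).
Sep 6 2027 5:00 PM + 9 h = Sep 7 2027 2:00 AM.
Sep 7 2027 2:00 AM + 9 h = Sep 7 2027 11:00 AM.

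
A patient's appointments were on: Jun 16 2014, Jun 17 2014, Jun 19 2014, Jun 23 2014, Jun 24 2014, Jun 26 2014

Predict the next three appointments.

The gap pattern 1, 2, 4, 1, 2 repeats every 3 events.
These are the Mondays, Tuesdays and Thursdays of each week.
Next Monday: Jun 30 2014.
Next Tuesday: Jul 1 2014.
Next Thursday: Jul 3 2014.

Jun 30 2014, Jul 1 2014, Jul 3 2014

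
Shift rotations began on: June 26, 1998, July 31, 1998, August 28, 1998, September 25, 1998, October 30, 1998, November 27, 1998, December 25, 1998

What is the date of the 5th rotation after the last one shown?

May 28, 1999

These are Fridays with 35, 28, 28, 35, 28, 28-day gaps.
Each is the final Friday of its month — July 31, 1998 is past the 28th, so '4th Friday' doesn't fit.
January 1999 ends with Friday January 29, 1999.
February 1999 ends with Friday February 26, 1999.
March 1999 ends with Friday March 26, 1999.
April 1999 ends with Friday April 30, 1999.
Last Friday of May 1999: May 28, 1999.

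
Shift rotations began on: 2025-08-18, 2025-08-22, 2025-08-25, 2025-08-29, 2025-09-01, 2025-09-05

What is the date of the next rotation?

The gap pattern 4, 3, 4, 3, 4 repeats every 2 events.
These are the Mondays and Fridays of each week.
The following Monday is 2025-09-08.

2025-09-08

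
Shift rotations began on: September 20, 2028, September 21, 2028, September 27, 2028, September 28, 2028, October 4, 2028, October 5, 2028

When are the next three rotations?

Gaps: 1, 6, 1, 6, 1 days — not constant, but cyclic with period 2.
The events fall on every Wednesday and Thursday.
Next Wednesday: October 11, 2028.
The following Thursday is October 12, 2028.
The following Wednesday is October 18, 2028.

October 11, 2028; October 12, 2028; October 18, 2028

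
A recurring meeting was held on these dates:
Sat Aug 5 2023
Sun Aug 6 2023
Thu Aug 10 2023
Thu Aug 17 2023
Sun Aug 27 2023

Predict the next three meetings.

Sat Sep 9 2023, Mon Sep 25 2023, Sat Oct 14 2023

The spacing grows by 3 each time: 1, 4, 7, 10 days.
Next gap: 13 days. Sun Aug 27 2023 + 13 days = Sat Sep 9 2023.
Next gap: 16 days. Sat Sep 9 2023 + 16 days = Mon Sep 25 2023.
Next gap: 19 days. Mon Sep 25 2023 + 19 days = Sat Oct 14 2023.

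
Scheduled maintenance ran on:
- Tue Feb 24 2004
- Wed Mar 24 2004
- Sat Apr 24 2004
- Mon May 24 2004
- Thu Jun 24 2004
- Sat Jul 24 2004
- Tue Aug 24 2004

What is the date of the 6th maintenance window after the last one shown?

Each date is the 24th; the gaps (29, 31, 30, 31, 30, 31) track the month lengths.
The rule is the 24th of each month.
Next: September 2004 → Fri Sep 24 2004.
October 2004: Sun Oct 24 2004.
Next: November 2004 → Wed Nov 24 2004.
December 2004: Fri Dec 24 2004.
January 2005: Mon Jan 24 2005.
Next: February 2005 → Thu Feb 24 2005.

Thu Feb 24 2005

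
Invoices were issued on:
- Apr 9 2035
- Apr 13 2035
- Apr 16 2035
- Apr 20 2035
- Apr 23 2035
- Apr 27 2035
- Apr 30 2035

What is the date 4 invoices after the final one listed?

Gaps: 4, 3, 4, 3, 4, 3 days — not constant, but cyclic with period 2.
The events fall on every Monday and Friday.
Next Friday: May 4 2035.
The following Monday is May 7 2035.
Next Friday: May 11 2035.
Next Monday: May 14 2035.

May 14 2035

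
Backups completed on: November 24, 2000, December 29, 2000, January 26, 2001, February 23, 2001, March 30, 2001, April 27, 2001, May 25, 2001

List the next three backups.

These are Fridays with 35, 28, 28, 35, 28, 28-day gaps.
Each is the final Friday of its month — December 29, 2000 is past the 28th, so '4th Friday' doesn't fit.
Last Friday of June 2001: June 29, 2001.
Last Friday of July 2001: July 27, 2001.
Last Friday of August 2001: August 31, 2001.

June 29, 2001; July 27, 2001; August 31, 2001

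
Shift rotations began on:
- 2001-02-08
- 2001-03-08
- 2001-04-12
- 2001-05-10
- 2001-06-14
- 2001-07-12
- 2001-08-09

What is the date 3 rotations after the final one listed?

2001-11-08

All dates are Thursdays, 28, 35, 28, 35, 28, 28 days apart.
Specifically, the 2nd Thursday of each month.
2nd Thursday of September 2001: 2001-09-13.
October 2001 — 2nd Thursday is 2001-10-11.
November 2001 — 2nd Thursday is 2001-11-08.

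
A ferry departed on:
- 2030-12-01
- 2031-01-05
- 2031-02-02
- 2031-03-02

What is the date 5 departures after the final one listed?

2031-08-03

All dates are Sundays, 35, 28, 28 days apart.
Specifically, the 1st Sunday of each month.
1st Sunday of April 2031: 2031-04-06.
1st Sunday of May 2031: 2031-05-04.
June 2031 — 1st Sunday is 2031-06-01.
1st Sunday of July 2031: 2031-07-06.
1st Sunday of August 2031: 2031-08-03.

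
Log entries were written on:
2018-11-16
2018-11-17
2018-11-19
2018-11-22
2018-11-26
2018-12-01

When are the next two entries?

2018-12-07, 2018-12-14

Intervals are 1, 2, 3, 4, 5 days — an arithmetic progression with common difference 1.
Next gap: 6 days. 2018-12-01 + 6 days = 2018-12-07.
Next gap: 7 days. 2018-12-07 + 7 days = 2018-12-14.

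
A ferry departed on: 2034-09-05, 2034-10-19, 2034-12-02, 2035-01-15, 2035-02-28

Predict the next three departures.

2035-04-13, 2035-05-27, 2035-07-10

Every event comes 44 days after the last (44, 44, 44, 44).
2035-02-28 + 44 days = 2035-04-13.
2035-04-13 + 44 days = 2035-05-27.
2035-05-27 + 44 days = 2035-07-10.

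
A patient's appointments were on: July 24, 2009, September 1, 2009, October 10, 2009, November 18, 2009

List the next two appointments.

December 27, 2009; February 4, 2010

The spacing is 39, 39, 39 days — always 39 days.
November 18, 2009 + 39 days = December 27, 2009.
December 27, 2009 + 39 days = February 4, 2010.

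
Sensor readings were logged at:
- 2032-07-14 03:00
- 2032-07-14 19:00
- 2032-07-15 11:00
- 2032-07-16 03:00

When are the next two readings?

2032-07-16 19:00, 2032-07-17 11:00

Spacing: 16, 16, 16 h — constant 16 h.
2032-07-16 03:00 + 16 h = 2032-07-16 19:00.
2032-07-16 19:00 + 16 h = 2032-07-17 11:00.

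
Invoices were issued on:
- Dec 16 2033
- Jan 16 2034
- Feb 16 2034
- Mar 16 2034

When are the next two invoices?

Apr 16 2034, May 16 2034

Each date is the 16th; the gaps (31, 31, 28) track the month lengths.
The rule is the 16th of each month.
April 2034: Apr 16 2034.
May 2034: May 16 2034.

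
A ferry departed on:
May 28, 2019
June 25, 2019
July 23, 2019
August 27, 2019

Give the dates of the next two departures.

September 24, 2019; October 22, 2019

These are Tuesdays at 28- or 35-day spacing (28, 28, 35).
The pattern: 4th Tuesday of the month.
4th Tuesday of September 2019: September 24, 2019.
October 2019 — 4th Tuesday is October 22, 2019.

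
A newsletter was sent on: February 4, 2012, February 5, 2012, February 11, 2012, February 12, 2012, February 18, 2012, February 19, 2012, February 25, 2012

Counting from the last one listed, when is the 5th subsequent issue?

The gap pattern 1, 6, 1, 6, 1, 6 repeats every 2 events.
These are the Saturdays and Sundays of each week.
Next Sunday: February 26, 2012.
Next Saturday: March 3, 2012.
The following Sunday is March 4, 2012.
Next Saturday: March 10, 2012.
The following Sunday is March 11, 2012.

March 11, 2012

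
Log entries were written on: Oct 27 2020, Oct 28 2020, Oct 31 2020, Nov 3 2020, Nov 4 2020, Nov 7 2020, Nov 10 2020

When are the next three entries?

Every event lands on a Tuesday or Wednesday or Saturday (gaps cycle 1, 3, 3, 1, 3, 3).
So the schedule is: every Tuesday, Wednesday and Saturday.
The following Wednesday is Nov 11 2020.
The following Saturday is Nov 14 2020.
The following Tuesday is Nov 17 2020.

Nov 11 2020, Nov 14 2020, Nov 17 2020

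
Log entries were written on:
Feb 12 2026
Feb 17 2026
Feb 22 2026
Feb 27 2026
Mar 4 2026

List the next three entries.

Mar 9 2026, Mar 14 2026, Mar 19 2026

Every event comes 5 days after the last (5, 5, 5, 5).
Mar 4 2026 + 5 days = Mar 9 2026.
Mar 9 2026 + 5 days = Mar 14 2026.
Mar 14 2026 + 5 days = Mar 19 2026.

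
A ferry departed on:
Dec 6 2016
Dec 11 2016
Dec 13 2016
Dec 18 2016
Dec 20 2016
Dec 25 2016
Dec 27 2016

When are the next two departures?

Jan 1 2017, Jan 3 2017

Gaps: 5, 2, 5, 2, 5, 2 days — not constant, but cyclic with period 2.
The events fall on every Tuesday and Sunday.
Next Sunday: Jan 1 2017.
Next Tuesday: Jan 3 2017.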